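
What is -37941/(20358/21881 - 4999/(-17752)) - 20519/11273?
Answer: -166145271904492081/5307084170455 ≈ -31306.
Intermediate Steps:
-37941/(20358/21881 - 4999/(-17752)) - 20519/11273 = -37941/(20358*(1/21881) - 4999*(-1/17752)) - 20519*1/11273 = -37941/(20358/21881 + 4999/17752) - 20519/11273 = -37941/470778335/388431512 - 20519/11273 = -37941*388431512/470778335 - 20519/11273 = -14737479996792/470778335 - 20519/11273 = -166145271904492081/5307084170455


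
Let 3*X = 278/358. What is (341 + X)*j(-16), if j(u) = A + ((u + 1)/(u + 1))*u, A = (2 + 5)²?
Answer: 2015816/179 ≈ 11262.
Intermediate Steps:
X = 139/537 (X = (278/358)/3 = (278*(1/358))/3 = (⅓)*(139/179) = 139/537 ≈ 0.25885)
A = 49 (A = 7² = 49)
j(u) = 49 + u (j(u) = 49 + ((u + 1)/(u + 1))*u = 49 + ((1 + u)/(1 + u))*u = 49 + 1*u = 49 + u)
(341 + X)*j(-16) = (341 + 139/537)*(49 - 16) = (183256/537)*33 = 2015816/179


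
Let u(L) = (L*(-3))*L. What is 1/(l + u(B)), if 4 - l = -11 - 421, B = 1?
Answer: 1/433 ≈ 0.0023095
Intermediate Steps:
l = 436 (l = 4 - (-11 - 421) = 4 - 1*(-432) = 4 + 432 = 436)
u(L) = -3*L² (u(L) = (-3*L)*L = -3*L²)
1/(l + u(B)) = 1/(436 - 3*1²) = 1/(436 - 3*1) = 1/(436 - 3) = 1/433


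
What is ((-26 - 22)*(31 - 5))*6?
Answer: -7488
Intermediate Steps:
((-26 - 22)*(31 - 5))*6 = -48*26*6 = -1248*6 = -7488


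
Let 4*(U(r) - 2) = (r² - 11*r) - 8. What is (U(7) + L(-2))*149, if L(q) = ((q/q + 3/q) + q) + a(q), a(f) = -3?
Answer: -3725/2 ≈ -1862.5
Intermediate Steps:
L(q) = -2 + q + 3/q (L(q) = ((q/q + 3/q) + q) - 3 = ((1 + 3/q) + q) - 3 = (1 + q + 3/q) - 3 = -2 + q + 3/q)
U(r) = -11*r/4 + r²/4 (U(r) = 2 + ((r² - 11*r) - 8)/4 = 2 + (-8 + r² - 11*r)/4 = 2 + (-2 - 11*r/4 + r²/4) = -11*r/4 + r²/4)
(U(7) + L(-2))*149 = ((¼)*7*(-11 + 7) + (-2 - 2 + 3/(-2)))*149 = ((¼)*7*(-4) + (-2 - 2 + 3*(-½)))*149 = (-7 + (-2 - 2 - 3/2))*149 = (-7 - 11/2)*149 = -25/2*149 = -3725/2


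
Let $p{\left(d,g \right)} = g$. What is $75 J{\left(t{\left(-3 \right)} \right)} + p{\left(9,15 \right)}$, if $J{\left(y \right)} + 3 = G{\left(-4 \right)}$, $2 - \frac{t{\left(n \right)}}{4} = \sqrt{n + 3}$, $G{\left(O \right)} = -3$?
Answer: $-435$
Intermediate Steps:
$t{\left(n \right)} = 8 - 4 \sqrt{3 + n}$ ($t{\left(n \right)} = 8 - 4 \sqrt{n + 3} = 8 - 4 \sqrt{3 + n}$)
$J{\left(y \right)} = -6$ ($J{\left(y \right)} = -3 - 3 = -6$)
$75 J{\left(t{\left(-3 \right)} \right)} + p{\left(9,15 \right)} = 75 \left(-6\right) + 15 = -450 + 15 = -435$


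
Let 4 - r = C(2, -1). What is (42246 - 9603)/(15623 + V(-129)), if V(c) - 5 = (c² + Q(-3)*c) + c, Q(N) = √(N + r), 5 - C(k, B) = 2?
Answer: 524573010/516506441 + 4210947*I*√2/1033012882 ≈ 1.0156 + 0.0057649*I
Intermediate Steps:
C(k, B) = 3 (C(k, B) = 5 - 1*2 = 5 - 2 = 3)
r = 1 (r = 4 - 1*3 = 4 - 3 = 1)
Q(N) = √(1 + N) (Q(N) = √(N + 1) = √(1 + N))
V(c) = 5 + c + c² + I*c*√2 (V(c) = 5 + ((c² + √(1 - 3)*c) + c) = 5 + ((c² + √(-2)*c) + c) = 5 + ((c² + (I*√2)*c) + c) = 5 + ((c² + I*c*√2) + c) = 5 + (c + c² + I*c*√2) = 5 + c + c² + I*c*√2)
(42246 - 9603)/(15623 + V(-129)) = (42246 - 9603)/(15623 + (5 - 129 + (-129)² + I*(-129)*√2)) = 32643/(15623 + (5 - 129 + 16641 - 129*I*√2)) = 32643/(15623 + (16517 - 129*I*√2)) = 32643/(32140 - 129*I*√2)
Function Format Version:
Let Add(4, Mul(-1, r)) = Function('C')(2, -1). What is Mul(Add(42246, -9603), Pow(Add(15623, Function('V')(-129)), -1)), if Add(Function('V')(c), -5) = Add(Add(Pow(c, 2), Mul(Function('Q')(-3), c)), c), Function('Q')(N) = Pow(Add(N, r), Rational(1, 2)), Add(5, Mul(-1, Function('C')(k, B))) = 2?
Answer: Add(Rational(524573010, 516506441), Mul(Rational(4210947, 1033012882), I, Pow(2, Rational(1, 2)))) ≈ Add(1.0156, Mul(0.0057649, I))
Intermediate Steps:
Function('C')(k, B) = 3 (Function('C')(k, B) = Add(5, Mul(-1, 2)) = Add(5, -2) = 3)
r = 1 (r = Add(4, Mul(-1, 3)) = Add(4, -3) = 1)
Function('Q')(N) = Pow(Add(1, N), Rational(1, 2)) (Function('Q')(N) = Pow(Add(N, 1), Rational(1, 2)) = Pow(Add(1, N), Rational(1, 2)))
Function('V')(c) = Add(5, c, Pow(c, 2), Mul(I, c, Pow(2, Rational(1, 2)))) (Function('V')(c) = Add(5, Add(Add(Pow(c, 2), Mul(Pow(Add(1, -3), Rational(1, 2)), c)), c)) = Add(5, Add(Add(Pow(c, 2), Mul(Pow(-2, Rational(1, 2)), c)), c)) = Add(5, Add(Add(Pow(c, 2), Mul(Mul(I, Pow(2, Rational(1, 2))), c)), c)) = Add(5, Add(Add(Pow(c, 2), Mul(I, c, Pow(2, Rational(1, 2)))), c)) = Add(5, Add(c, Pow(c, 2), Mul(I, c, Pow(2, Rational(1, 2))))) = Add(5, c, Pow(c, 2), Mul(I, c, Pow(2, Rational(1, 2)))))
Mul(Add(42246, -9603), Pow(Add(15623, Function('V')(-129)), -1)) = Mul(Add(42246, -9603), Pow(Add(15623, Add(5, -129, Pow(-129, 2), Mul(I, -129, Pow(2, Rational(1, 2))))), -1)) = Mul(32643, Pow(Add(15623, Add(5, -129, 16641, Mul(-129, I, Pow(2, Rational(1, 2))))), -1)) = Mul(32643, Pow(Add(15623, Add(16517, Mul(-129, I, Pow(2, Rational(1, 2))))), -1)) = Mul(32643, Pow(Add(32140, Mul(-129, I, Pow(2, Rational(1, 2)))), -1))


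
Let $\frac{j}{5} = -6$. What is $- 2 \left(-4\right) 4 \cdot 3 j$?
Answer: $-2880$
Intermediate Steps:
$j = -30$ ($j = 5 \left(-6\right) = -30$)
$- 2 \left(-4\right) 4 \cdot 3 j = - 2 \left(-4\right) 4 \cdot 3 \left(-30\right) = - 2 \left(\left(-16\right) 3\right) \left(-30\right) = \left(-2\right) \left(-48\right) \left(-30\right) = 96 \left(-30\right) = -2880$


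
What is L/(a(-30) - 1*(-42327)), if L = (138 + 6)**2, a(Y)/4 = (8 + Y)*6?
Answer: 6912/13933 ≈ 0.49609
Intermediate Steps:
a(Y) = 192 + 24*Y (a(Y) = 4*((8 + Y)*6) = 4*(48 + 6*Y) = 192 + 24*Y)
L = 20736 (L = 144**2 = 20736)
L/(a(-30) - 1*(-42327)) = 20736/((192 + 24*(-30)) - 1*(-42327)) = 20736/((192 - 720) + 42327) = 20736/(-528 + 42327) = 20736/41799 = 20736*(1/41799) = 6912/13933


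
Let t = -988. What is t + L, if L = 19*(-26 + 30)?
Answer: -912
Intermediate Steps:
L = 76 (L = 19*4 = 76)
t + L = -988 + 76 = -912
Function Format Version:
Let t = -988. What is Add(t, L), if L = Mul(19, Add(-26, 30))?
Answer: -912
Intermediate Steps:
L = 76 (L = Mul(19, 4) = 76)
Add(t, L) = Add(-988, 76) = -912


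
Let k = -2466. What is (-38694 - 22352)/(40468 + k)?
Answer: -30523/19001 ≈ -1.6064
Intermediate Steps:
(-38694 - 22352)/(40468 + k) = (-38694 - 22352)/(40468 - 2466) = -61046/38002 = -61046*1/38002 = -30523/19001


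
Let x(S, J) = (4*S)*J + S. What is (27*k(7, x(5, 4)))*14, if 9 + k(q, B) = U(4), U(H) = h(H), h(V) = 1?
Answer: -3024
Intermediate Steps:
x(S, J) = S + 4*J*S (x(S, J) = 4*J*S + S = S + 4*J*S)
U(H) = 1
k(q, B) = -8 (k(q, B) = -9 + 1 = -8)
(27*k(7, x(5, 4)))*14 = (27*(-8))*14 = -216*14 = -3024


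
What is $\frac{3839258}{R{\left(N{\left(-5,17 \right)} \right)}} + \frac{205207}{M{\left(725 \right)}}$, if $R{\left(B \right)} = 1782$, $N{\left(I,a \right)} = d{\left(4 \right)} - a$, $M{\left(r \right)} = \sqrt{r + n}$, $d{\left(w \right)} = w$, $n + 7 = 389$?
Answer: $\frac{1919629}{891} + \frac{205207 \sqrt{123}}{369} \approx 8322.1$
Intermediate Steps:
$n = 382$ ($n = -7 + 389 = 382$)
$M{\left(r \right)} = \sqrt{382 + r}$ ($M{\left(r \right)} = \sqrt{r + 382} = \sqrt{382 + r}$)
$N{\left(I,a \right)} = 4 - a$
$\frac{3839258}{R{\left(N{\left(-5,17 \right)} \right)}} + \frac{205207}{M{\left(725 \right)}} = \frac{3839258}{1782} + \frac{205207}{\sqrt{382 + 725}} = 3839258 \cdot \frac{1}{1782} + \frac{205207}{\sqrt{1107}} = \frac{1919629}{891} + \frac{205207}{3 \sqrt{123}} = \frac{1919629}{891} + 205207 \frac{\sqrt{123}}{369} = \frac{1919629}{891} + \frac{205207 \sqrt{123}}{369}$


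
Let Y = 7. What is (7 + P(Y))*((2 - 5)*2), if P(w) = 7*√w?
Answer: -42 - 42*√7 ≈ -153.12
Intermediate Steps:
(7 + P(Y))*((2 - 5)*2) = (7 + 7*√7)*((2 - 5)*2) = (7 + 7*√7)*(-3*2) = (7 + 7*√7)*(-6) = -42 - 42*√7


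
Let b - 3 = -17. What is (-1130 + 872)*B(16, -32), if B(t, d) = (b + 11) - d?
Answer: -7482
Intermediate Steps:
b = -14 (b = 3 - 17 = -14)
B(t, d) = -3 - d (B(t, d) = (-14 + 11) - d = -3 - d)
(-1130 + 872)*B(16, -32) = (-1130 + 872)*(-3 - 1*(-32)) = -258*(-3 + 32) = -258*29 = -7482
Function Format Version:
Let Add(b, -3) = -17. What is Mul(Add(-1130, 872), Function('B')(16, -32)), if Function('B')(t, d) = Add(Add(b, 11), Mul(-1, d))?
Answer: -7482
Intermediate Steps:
b = -14 (b = Add(3, -17) = -14)
Function('B')(t, d) = Add(-3, Mul(-1, d)) (Function('B')(t, d) = Add(Add(-14, 11), Mul(-1, d)) = Add(-3, Mul(-1, d)))
Mul(Add(-1130, 872), Function('B')(16, -32)) = Mul(Add(-1130, 872), Add(-3, Mul(-1, -32))) = Mul(-258, Add(-3, 32)) = Mul(-258, 29) = -7482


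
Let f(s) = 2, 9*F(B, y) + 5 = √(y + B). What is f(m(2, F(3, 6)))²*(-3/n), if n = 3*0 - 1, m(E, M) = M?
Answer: 12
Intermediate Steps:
F(B, y) = -5/9 + √(B + y)/9 (F(B, y) = -5/9 + √(y + B)/9 = -5/9 + √(B + y)/9)
n = -1 (n = 0 - 1 = -1)
f(m(2, F(3, 6)))²*(-3/n) = 2²*(-3/(-1)) = 4*(-3*(-1)) = 4*3 = 12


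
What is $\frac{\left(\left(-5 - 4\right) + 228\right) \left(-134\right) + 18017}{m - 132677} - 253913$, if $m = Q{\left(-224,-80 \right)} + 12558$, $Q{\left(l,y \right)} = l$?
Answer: $- \frac{30556640830}{120343} \approx -2.5391 \cdot 10^{5}$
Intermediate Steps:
$m = 12334$ ($m = -224 + 12558 = 12334$)
$\frac{\left(\left(-5 - 4\right) + 228\right) \left(-134\right) + 18017}{m - 132677} - 253913 = \frac{\left(\left(-5 - 4\right) + 228\right) \left(-134\right) + 18017}{12334 - 132677} - 253913 = \frac{\left(\left(-5 - 4\right) + 228\right) \left(-134\right) + 18017}{-120343} - 253913 = \left(\left(-9 + 228\right) \left(-134\right) + 18017\right) \left(- \frac{1}{120343}\right) - 253913 = \left(219 \left(-134\right) + 18017\right) \left(- \frac{1}{120343}\right) - 253913 = \left(-29346 + 18017\right) \left(- \frac{1}{120343}\right) - 253913 = \left(-11329\right) \left(- \frac{1}{120343}\right) - 253913 = \frac{11329}{120343} - 253913 = - \frac{30556640830}{120343}$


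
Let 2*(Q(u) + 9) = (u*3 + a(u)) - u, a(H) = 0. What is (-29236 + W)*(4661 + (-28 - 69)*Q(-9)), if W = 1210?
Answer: -179562582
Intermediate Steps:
Q(u) = -9 + u (Q(u) = -9 + ((u*3 + 0) - u)/2 = -9 + ((3*u + 0) - u)/2 = -9 + (3*u - u)/2 = -9 + (2*u)/2 = -9 + u)
(-29236 + W)*(4661 + (-28 - 69)*Q(-9)) = (-29236 + 1210)*(4661 + (-28 - 69)*(-9 - 9)) = -28026*(4661 - 97*(-18)) = -28026*(4661 + 1746) = -28026*6407 = -179562582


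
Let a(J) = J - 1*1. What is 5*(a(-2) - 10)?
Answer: -65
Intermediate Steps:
a(J) = -1 + J (a(J) = J - 1 = -1 + J)
5*(a(-2) - 10) = 5*((-1 - 2) - 10) = 5*(-3 - 10) = 5*(-13) = -65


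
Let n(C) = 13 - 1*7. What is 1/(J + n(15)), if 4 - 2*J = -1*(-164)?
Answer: -1/74 ≈ -0.013514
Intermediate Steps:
J = -80 (J = 2 - (-1)*(-164)/2 = 2 - 1/2*164 = 2 - 82 = -80)
n(C) = 6 (n(C) = 13 - 7 = 6)
1/(J + n(15)) = 1/(-80 + 6) = 1/(-74) = -1/74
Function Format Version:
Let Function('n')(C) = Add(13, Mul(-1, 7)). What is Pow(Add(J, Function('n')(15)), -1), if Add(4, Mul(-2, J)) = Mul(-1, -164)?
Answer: Rational(-1, 74) ≈ -0.013514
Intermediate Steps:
J = -80 (J = Add(2, Mul(Rational(-1, 2), Mul(-1, -164))) = Add(2, Mul(Rational(-1, 2), 164)) = Add(2, -82) = -80)
Function('n')(C) = 6 (Function('n')(C) = Add(13, -7) = 6)
Pow(Add(J, Function('n')(15)), -1) = Pow(Add(-80, 6), -1) = Pow(-74, -1) = Rational(-1, 74)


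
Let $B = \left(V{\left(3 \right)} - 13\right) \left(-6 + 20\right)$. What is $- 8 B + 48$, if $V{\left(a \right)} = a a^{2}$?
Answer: $-1520$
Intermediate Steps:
$V{\left(a \right)} = a^{3}$
$B = 196$ ($B = \left(3^{3} - 13\right) \left(-6 + 20\right) = \left(27 - 13\right) 14 = 14 \cdot 14 = 196$)
$- 8 B + 48 = \left(-8\right) 196 + 48 = -1568 + 48 = -1520$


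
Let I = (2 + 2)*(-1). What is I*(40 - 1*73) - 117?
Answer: 15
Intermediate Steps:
I = -4 (I = 4*(-1) = -4)
I*(40 - 1*73) - 117 = -4*(40 - 1*73) - 117 = -4*(40 - 73) - 117 = -4*(-33) - 117 = 132 - 117 = 15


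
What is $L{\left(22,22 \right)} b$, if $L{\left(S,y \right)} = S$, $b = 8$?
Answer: $176$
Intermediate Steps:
$L{\left(22,22 \right)} b = 22 \cdot 8 = 176$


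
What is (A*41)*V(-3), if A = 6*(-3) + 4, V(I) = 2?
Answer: -1148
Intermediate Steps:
A = -14 (A = -18 + 4 = -14)
(A*41)*V(-3) = -14*41*2 = -574*2 = -1148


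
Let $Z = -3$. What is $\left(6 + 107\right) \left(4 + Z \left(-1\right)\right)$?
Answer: $791$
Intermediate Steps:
$\left(6 + 107\right) \left(4 + Z \left(-1\right)\right) = \left(6 + 107\right) \left(4 - -3\right) = 113 \left(4 + 3\right) = 113 \cdot 7 = 791$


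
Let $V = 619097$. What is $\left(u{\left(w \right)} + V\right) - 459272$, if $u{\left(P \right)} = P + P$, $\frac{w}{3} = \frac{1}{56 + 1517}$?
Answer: $\frac{251404731}{1573} \approx 1.5983 \cdot 10^{5}$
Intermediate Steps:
$w = \frac{3}{1573}$ ($w = \frac{3}{56 + 1517} = \frac{3}{1573} \approx 0.0019072$)
$u{\left(P \right)} = 2 P$
$\left(u{\left(w \right)} + V\right) - 459272 = \left(2 \cdot \frac{3}{1573} + 619097\right) - 459272 = \left(\frac{6}{1573} + 619097\right) - 459272 = \frac{973839587}{1573} - 459272 = \frac{251404731}{1573}$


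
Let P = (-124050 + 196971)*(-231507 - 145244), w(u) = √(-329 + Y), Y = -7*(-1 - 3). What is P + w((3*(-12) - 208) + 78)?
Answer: -27473059671 + I*√301 ≈ -2.7473e+10 + 17.349*I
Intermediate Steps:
Y = 28 (Y = -7*(-4) = 28)
w(u) = I*√301 (w(u) = √(-329 + 28) = √(-301) = I*√301)
P = -27473059671 (P = 72921*(-376751) = -27473059671)
P + w((3*(-12) - 208) + 78) = -27473059671 + I*√301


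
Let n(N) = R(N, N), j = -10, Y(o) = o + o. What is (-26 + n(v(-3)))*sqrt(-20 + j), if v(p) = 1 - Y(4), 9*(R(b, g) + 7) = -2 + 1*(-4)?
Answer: -101*I*sqrt(30)/3 ≈ -184.4*I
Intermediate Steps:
Y(o) = 2*o
R(b, g) = -23/3 (R(b, g) = -7 + (-2 + 1*(-4))/9 = -7 + (-2 - 4)/9 = -7 + (1/9)*(-6) = -7 - 2/3 = -23/3)
v(p) = -7 (v(p) = 1 - 2*4 = 1 - 1*8 = 1 - 8 = -7)
n(N) = -23/3
(-26 + n(v(-3)))*sqrt(-20 + j) = (-26 - 23/3)*sqrt(-20 - 10) = -101*I*sqrt(30)/3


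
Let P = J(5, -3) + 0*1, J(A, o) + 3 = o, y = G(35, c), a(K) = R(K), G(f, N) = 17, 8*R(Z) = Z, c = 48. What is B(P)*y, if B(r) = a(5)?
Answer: 85/8 ≈ 10.625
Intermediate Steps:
R(Z) = Z/8
a(K) = K/8
y = 17
J(A, o) = -3 + o
P = -6 (P = (-3 - 3) + 0*1 = -6 + 0 = -6)
B(r) = 5/8 (B(r) = (⅛)*5 = 5/8)
B(P)*y = (5/8)*17 = 85/8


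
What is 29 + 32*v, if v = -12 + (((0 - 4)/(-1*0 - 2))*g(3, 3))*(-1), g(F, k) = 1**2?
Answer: -419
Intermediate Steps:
g(F, k) = 1
v = -14 (v = -12 + (((0 - 4)/(-1*0 - 2))*1)*(-1) = -12 + (-4/(0 - 2)*1)*(-1) = -12 + (-4/(-2)*1)*(-1) = -12 + (-4*(-1/2)*1)*(-1) = -12 + (2*1)*(-1) = -12 + 2*(-1) = -12 - 2 = -14)
29 + 32*v = 29 + 32*(-14) = 29 - 448 = -419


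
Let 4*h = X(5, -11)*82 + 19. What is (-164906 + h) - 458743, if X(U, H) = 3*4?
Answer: -2493593/4 ≈ -6.2340e+5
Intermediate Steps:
X(U, H) = 12
h = 1003/4 (h = (12*82 + 19)/4 = (984 + 19)/4 = (¼)*1003 = 1003/4 ≈ 250.75)
(-164906 + h) - 458743 = (-164906 + 1003/4) - 458743 = -658621/4 - 458743 = -2493593/4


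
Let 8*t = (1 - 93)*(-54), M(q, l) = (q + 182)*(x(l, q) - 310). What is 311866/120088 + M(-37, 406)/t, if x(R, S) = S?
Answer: -2924279467/37287324 ≈ -78.426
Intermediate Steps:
M(q, l) = (-310 + q)*(182 + q) (M(q, l) = (q + 182)*(q - 310) = (182 + q)*(-310 + q) = (-310 + q)*(182 + q))
t = 621 (t = ((1 - 93)*(-54))/8 = (-92*(-54))/8 = (1/8)*4968 = 621)
311866/120088 + M(-37, 406)/t = 311866/120088 + (-56420 + (-37)**2 - 128*(-37))/621 = 311866*(1/120088) + (-56420 + 1369 + 4736)*(1/621) = 155933/60044 - 50315*1/621 = 155933/60044 - 50315/621 = -2924279467/37287324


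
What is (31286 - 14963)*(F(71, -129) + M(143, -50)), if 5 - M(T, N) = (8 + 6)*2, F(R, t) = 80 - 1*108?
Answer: -832473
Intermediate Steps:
F(R, t) = -28 (F(R, t) = 80 - 108 = -28)
M(T, N) = -23 (M(T, N) = 5 - (8 + 6)*2 = 5 - 14*2 = 5 - 1*28 = 5 - 28 = -23)
(31286 - 14963)*(F(71, -129) + M(143, -50)) = (31286 - 14963)*(-28 - 23) = 16323*(-51) = -832473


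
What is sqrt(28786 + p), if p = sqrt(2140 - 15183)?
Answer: sqrt(28786 + I*sqrt(13043)) ≈ 169.66 + 0.3366*I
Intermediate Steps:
p = I*sqrt(13043) (p = sqrt(-13043) = I*sqrt(13043) ≈ 114.21*I)
sqrt(28786 + p) = sqrt(28786 + I*sqrt(13043))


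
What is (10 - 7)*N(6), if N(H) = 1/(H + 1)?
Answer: 3/7 ≈ 0.42857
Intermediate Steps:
N(H) = 1/(1 + H)
(10 - 7)*N(6) = (10 - 7)/(1 + 6) = 3/7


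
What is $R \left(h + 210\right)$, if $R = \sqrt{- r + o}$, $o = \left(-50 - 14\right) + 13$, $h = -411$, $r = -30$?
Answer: $- 201 i \sqrt{21} \approx - 921.1 i$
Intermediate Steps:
$o = -51$ ($o = -64 + 13 = -51$)
$R = i \sqrt{21}$ ($R = \sqrt{\left(-1\right) \left(-30\right) - 51} = \sqrt{30 - 51} = \sqrt{-21} = i \sqrt{21} \approx 4.5826 i$)
$R \left(h + 210\right) = i \sqrt{21} \left(-411 + 210\right) = i \sqrt{21} \left(-201\right) = - 201 i \sqrt{21}$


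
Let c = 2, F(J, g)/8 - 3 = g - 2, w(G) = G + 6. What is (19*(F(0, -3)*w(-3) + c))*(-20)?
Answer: 17480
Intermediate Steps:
w(G) = 6 + G
F(J, g) = 8 + 8*g (F(J, g) = 24 + 8*(g - 2) = 24 + 8*(-2 + g) = 24 + (-16 + 8*g) = 8 + 8*g)
(19*(F(0, -3)*w(-3) + c))*(-20) = (19*((8 + 8*(-3))*(6 - 3) + 2))*(-20) = (19*((8 - 24)*3 + 2))*(-20) = (19*(-16*3 + 2))*(-20) = (19*(-48 + 2))*(-20) = (19*(-46))*(-20) = -874*(-20) = 17480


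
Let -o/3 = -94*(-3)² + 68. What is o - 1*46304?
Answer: -43970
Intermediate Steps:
o = 2334 (o = -3*(-94*(-3)² + 68) = -3*(-94*9 + 68) = -3*(-846 + 68) = -3*(-778) = 2334)
o - 1*46304 = 2334 - 1*46304 = 2334 - 46304 = -43970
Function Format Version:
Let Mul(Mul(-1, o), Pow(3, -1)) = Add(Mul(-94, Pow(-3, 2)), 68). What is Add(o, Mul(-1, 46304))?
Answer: -43970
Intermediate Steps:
o = 2334 (o = Mul(-3, Add(Mul(-94, Pow(-3, 2)), 68)) = Mul(-3, Add(Mul(-94, 9), 68)) = Mul(-3, Add(-846, 68)) = Mul(-3, -778) = 2334)
Add(o, Mul(-1, 46304)) = Add(2334, Mul(-1, 46304)) = Add(2334, -46304) = -43970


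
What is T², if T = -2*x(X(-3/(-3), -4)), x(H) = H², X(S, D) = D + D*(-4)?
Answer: 82944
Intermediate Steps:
X(S, D) = -3*D (X(S, D) = D - 4*D = -3*D)
T = -288 (T = -2*(-3*(-4))² = -2*12² = -2*144 = -288)
T² = (-288)² = 82944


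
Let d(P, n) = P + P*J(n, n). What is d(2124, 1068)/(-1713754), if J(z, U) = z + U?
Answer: -2269494/856877 ≈ -2.6486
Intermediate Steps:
J(z, U) = U + z
d(P, n) = P + 2*P*n (d(P, n) = P + P*(n + n) = P + P*(2*n) = P + 2*P*n)
d(2124, 1068)/(-1713754) = (2124*(1 + 2*1068))/(-1713754) = (2124*(1 + 2136))*(-1/1713754) = (2124*2137)*(-1/1713754) = 4538988*(-1/1713754) = -2269494/856877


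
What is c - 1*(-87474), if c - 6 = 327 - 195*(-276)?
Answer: 141627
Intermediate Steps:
c = 54153 (c = 6 + (327 - 195*(-276)) = 6 + (327 + 53820) = 6 + 54147 = 54153)
c - 1*(-87474) = 54153 - 1*(-87474) = 54153 + 87474 = 141627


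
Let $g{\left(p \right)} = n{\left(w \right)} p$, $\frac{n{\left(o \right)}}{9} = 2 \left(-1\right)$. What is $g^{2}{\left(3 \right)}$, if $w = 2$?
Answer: $2916$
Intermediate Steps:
$n{\left(o \right)} = -18$ ($n{\left(o \right)} = 9 \cdot 2 \left(-1\right) = 9 \left(-2\right) = -18$)
$g{\left(p \right)} = - 18 p$
$g^{2}{\left(3 \right)} = \left(\left(-18\right) 3\right)^{2} = \left(-54\right)^{2} = 2916$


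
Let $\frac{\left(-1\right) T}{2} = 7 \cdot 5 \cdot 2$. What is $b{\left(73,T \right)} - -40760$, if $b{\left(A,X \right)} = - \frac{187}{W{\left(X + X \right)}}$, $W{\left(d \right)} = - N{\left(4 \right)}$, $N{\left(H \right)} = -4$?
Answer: $\frac{162853}{4} \approx 40713.0$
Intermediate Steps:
$T = -140$ ($T = - 2 \cdot 7 \cdot 5 \cdot 2 = - 2 \cdot 7 \cdot 10 = \left(-2\right) 70 = -140$)
$W{\left(d \right)} = 4$ ($W{\left(d \right)} = \left(-1\right) \left(-4\right) = 4$)
$b{\left(A,X \right)} = - \frac{187}{4}$
$b{\left(73,T \right)} - -40760 = - \frac{187}{4} - -40760 = - \frac{187}{4} + 40760 = \frac{162853}{4}$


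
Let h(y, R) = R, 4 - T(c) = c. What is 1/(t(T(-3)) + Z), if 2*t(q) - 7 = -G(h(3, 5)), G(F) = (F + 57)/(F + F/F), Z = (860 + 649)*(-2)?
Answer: -3/9059 ≈ -0.00033116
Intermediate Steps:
T(c) = 4 - c
Z = -3018 (Z = 1509*(-2) = -3018)
G(F) = (57 + F)/(1 + F) (G(F) = (57 + F)/(F + 1) = (57 + F)/(1 + F))
t(q) = -5/3 (t(q) = 7/2 + (-(57 + 5)/(1 + 5))/2 = 7/2 + (-62/6)/2 = 7/2 + (-1*31/3)/2 = 7/2 + (½)*(-31/3) = 7/2 - 31/6 = -5/3)
1/(t(T(-3)) + Z) = 1/(-5/3 - 3018) = 1/(-9059/3) = -3/9059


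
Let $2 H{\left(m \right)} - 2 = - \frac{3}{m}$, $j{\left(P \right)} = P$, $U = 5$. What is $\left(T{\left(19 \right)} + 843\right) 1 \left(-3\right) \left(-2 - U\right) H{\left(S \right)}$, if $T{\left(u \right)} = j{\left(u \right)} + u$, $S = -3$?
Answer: $\frac{55503}{2} \approx 27752.0$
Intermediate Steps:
$H{\left(m \right)} = 1 - \frac{3}{2 m}$ ($H{\left(m \right)} = 1 + \frac{\left(-3\right) \frac{1}{m}}{2} = 1 - \frac{3}{2 m}$)
$T{\left(u \right)} = 2 u$ ($T{\left(u \right)} = u + u = 2 u$)
$\left(T{\left(19 \right)} + 843\right) 1 \left(-3\right) \left(-2 - U\right) H{\left(S \right)} = \left(2 \cdot 19 + 843\right) 1 \left(-3\right) \left(-2 - 5\right) \frac{- \frac{3}{2} - 3}{-3} = \left(38 + 843\right) - 3 \left(-2 - 5\right) \left(\left(- \frac{1}{3}\right) \left(- \frac{9}{2}\right)\right) = 881 \left(-3\right) \left(-7\right) \frac{3}{2} = 881 \cdot 21 \cdot \frac{3}{2} = 881 \cdot \frac{63}{2} = \frac{55503}{2}$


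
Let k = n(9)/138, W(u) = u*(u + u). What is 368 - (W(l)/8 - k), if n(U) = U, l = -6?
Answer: 16517/46 ≈ 359.07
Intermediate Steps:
W(u) = 2*u² (W(u) = u*(2*u) = 2*u²)
k = 3/46 (k = 9/138 = 9*(1/138) = 3/46 ≈ 0.065217)
368 - (W(l)/8 - k) = 368 - ((2*(-6)²)/8 - 1*3/46) = 368 - ((2*36)*(⅛) - 3/46) = 368 - (72*(⅛) - 3/46) = 368 - (9 - 3/46) = 368 - 1*411/46 = 368 - 411/46 = 16517/46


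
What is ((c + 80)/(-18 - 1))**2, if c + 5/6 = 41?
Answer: 519841/12996 ≈ 40.000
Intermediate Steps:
c = 241/6 (c = -5/6 + 41 = 241/6 ≈ 40.167)
((c + 80)/(-18 - 1))**2 = ((241/6 + 80)/(-18 - 1))**2 = ((721/6)/(-19))**2 = ((721/6)*(-1/19))**2 = (-721/114)**2 = 519841/12996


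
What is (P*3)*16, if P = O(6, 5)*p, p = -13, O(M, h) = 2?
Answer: -1248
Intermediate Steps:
P = -26 (P = 2*(-13) = -26)
(P*3)*16 = -26*3*16 = -78*16 = -1248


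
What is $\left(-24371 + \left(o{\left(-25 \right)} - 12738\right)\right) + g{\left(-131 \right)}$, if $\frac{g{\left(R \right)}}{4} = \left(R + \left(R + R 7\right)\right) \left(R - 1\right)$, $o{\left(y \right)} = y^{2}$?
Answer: $586028$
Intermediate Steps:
$g{\left(R \right)} = 36 R \left(-1 + R\right)$ ($g{\left(R \right)} = 4 \left(R + \left(R + R 7\right)\right) \left(R - 1\right) = 4 \left(R + \left(R + 7 R\right)\right) \left(-1 + R\right) = 4 \left(R + 8 R\right) \left(-1 + R\right) = 4 \cdot 9 R \left(-1 + R\right) = 36 R \left(-1 + R\right)$)
$\left(-24371 + \left(o{\left(-25 \right)} - 12738\right)\right) + g{\left(-131 \right)} = \left(-24371 + \left(\left(-25\right)^{2} - 12738\right)\right) + 36 \left(-131\right) \left(-1 - 131\right) = \left(-24371 + \left(625 - 12738\right)\right) + 36 \left(-131\right) \left(-132\right) = \left(-24371 - 12113\right) + 622512 = -36484 + 622512 = 586028$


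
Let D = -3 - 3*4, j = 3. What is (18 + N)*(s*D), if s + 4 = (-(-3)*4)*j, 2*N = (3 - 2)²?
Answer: -8880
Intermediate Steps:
N = ½ (N = (3 - 2)²/2 = (½)*1² = (½)*1 = ½ ≈ 0.50000)
D = -15 (D = -3 - 12 = -15)
s = 32 (s = -4 - (-3)*4*3 = -4 - 3*(-4)*3 = -4 + 12*3 = -4 + 36 = 32)
(18 + N)*(s*D) = (18 + ½)*(32*(-15)) = (37/2)*(-480) = -8880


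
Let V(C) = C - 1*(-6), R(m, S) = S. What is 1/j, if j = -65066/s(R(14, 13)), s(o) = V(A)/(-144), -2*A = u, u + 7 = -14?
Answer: 11/6246336 ≈ 1.7610e-6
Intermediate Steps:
u = -21 (u = -7 - 14 = -21)
A = 21/2 (A = -1/2*(-21) = 21/2 ≈ 10.500)
V(C) = 6 + C (V(C) = C + 6 = 6 + C)
s(o) = -11/96 (s(o) = (6 + 21/2)/(-144) = (33/2)*(-1/144) = -11/96)
j = 6246336/11 (j = -65066/(-11/96) = -65066*(-96/11) = 6246336/11 ≈ 5.6785e+5)
1/j = 1/(6246336/11) = 11/6246336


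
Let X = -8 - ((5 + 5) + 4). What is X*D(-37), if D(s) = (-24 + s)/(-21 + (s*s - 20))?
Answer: 671/664 ≈ 1.0105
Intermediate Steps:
X = -22 (X = -8 - (10 + 4) = -8 - 1*14 = -8 - 14 = -22)
D(s) = (-24 + s)/(-41 + s**2) (D(s) = (-24 + s)/(-21 + (s**2 - 20)) = (-24 + s)/(-21 + (-20 + s**2)) = (-24 + s)/(-41 + s**2))
X*D(-37) = -22*(-24 - 37)/(-41 + (-37)**2) = -22*(-61)/(-41 + 1369) = -22*(-61)/1328 = -11*(-61)/664 = -22*(-61/1328) = 671/664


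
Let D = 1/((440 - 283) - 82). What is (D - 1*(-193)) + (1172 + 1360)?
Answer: 204376/75 ≈ 2725.0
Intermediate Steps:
D = 1/75 (D = 1/(157 - 82) = 1/75 ≈ 0.013333)
(D - 1*(-193)) + (1172 + 1360) = (1/75 - 1*(-193)) + (1172 + 1360) = (1/75 + 193) + 2532 = 14476/75 + 2532 = 204376/75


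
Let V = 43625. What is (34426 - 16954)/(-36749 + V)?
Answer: 1456/573 ≈ 2.5410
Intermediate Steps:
(34426 - 16954)/(-36749 + V) = (34426 - 16954)/(-36749 + 43625) = 17472/6876 = 17472*(1/6876) = 1456/573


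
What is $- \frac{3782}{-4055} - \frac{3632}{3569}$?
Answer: $- \frac{1229802}{14472295} \approx -0.084976$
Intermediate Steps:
$- \frac{3782}{-4055} - \frac{3632}{3569} = \left(-3782\right) \left(- \frac{1}{4055}\right) - \frac{3632}{3569} = \frac{3782}{4055} - \frac{3632}{3569} = - \frac{1229802}{14472295}$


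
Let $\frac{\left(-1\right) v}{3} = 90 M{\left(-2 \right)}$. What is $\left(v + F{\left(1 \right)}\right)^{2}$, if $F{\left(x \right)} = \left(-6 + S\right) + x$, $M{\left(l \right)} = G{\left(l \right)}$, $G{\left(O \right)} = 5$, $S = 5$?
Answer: $1822500$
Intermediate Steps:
$M{\left(l \right)} = 5$
$F{\left(x \right)} = -1 + x$ ($F{\left(x \right)} = \left(-6 + 5\right) + x = -1 + x$)
$v = -1350$ ($v = - 3 \cdot 90 \cdot 5 = \left(-3\right) 450 = -1350$)
$\left(v + F{\left(1 \right)}\right)^{2} = \left(-1350 + \left(-1 + 1\right)\right)^{2} = \left(-1350 + 0\right)^{2} = \left(-1350\right)^{2} = 1822500$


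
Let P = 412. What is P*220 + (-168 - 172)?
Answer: 90300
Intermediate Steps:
P*220 + (-168 - 172) = 412*220 + (-168 - 172) = 90640 - 340 = 90300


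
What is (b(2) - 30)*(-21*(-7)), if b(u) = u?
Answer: -4116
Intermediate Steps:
(b(2) - 30)*(-21*(-7)) = (2 - 30)*(-21*(-7)) = -28*147 = -4116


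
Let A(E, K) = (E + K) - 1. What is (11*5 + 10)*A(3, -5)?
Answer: -195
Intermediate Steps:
A(E, K) = -1 + E + K
(11*5 + 10)*A(3, -5) = (11*5 + 10)*(-1 + 3 - 5) = (55 + 10)*(-3) = 65*(-3) = -195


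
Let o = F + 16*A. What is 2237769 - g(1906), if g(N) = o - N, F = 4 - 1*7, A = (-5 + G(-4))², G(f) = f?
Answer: 2238382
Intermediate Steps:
A = 81 (A = (-5 - 4)² = (-9)² = 81)
F = -3 (F = 4 - 7 = -3)
o = 1293 (o = -3 + 16*81 = -3 + 1296 = 1293)
g(N) = 1293 - N
2237769 - g(1906) = 2237769 - (1293 - 1*1906) = 2237769 - (1293 - 1906) = 2237769 - 1*(-613) = 2237769 + 613 = 2238382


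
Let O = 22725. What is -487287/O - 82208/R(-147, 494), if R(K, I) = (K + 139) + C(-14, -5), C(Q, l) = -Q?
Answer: -103950029/7575 ≈ -13723.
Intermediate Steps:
R(K, I) = 153 + K (R(K, I) = (K + 139) - 1*(-14) = (139 + K) + 14 = 153 + K)
-487287/O - 82208/R(-147, 494) = -487287/22725 - 82208/(153 - 147) = -487287*1/22725 - 82208/6 = -54143/2525 - 82208*1/6 = -54143/2525 - 41104/3 = -103950029/7575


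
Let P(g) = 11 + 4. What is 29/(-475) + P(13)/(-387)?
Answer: -6116/61275 ≈ -0.099812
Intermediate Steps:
P(g) = 15
29/(-475) + P(13)/(-387) = 29/(-475) + 15/(-387) = 29*(-1/475) + 15*(-1/387) = -29/475 - 5/129 = -6116/61275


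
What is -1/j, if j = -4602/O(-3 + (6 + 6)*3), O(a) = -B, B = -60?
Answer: 10/767 ≈ 0.013038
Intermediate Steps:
O(a) = 60 (O(a) = -1*(-60) = 60)
j = -767/10 (j = -4602/60 = -4602*1/60 = -767/10 ≈ -76.700)
-1/j = -1/(-767/10) = -1*(-10/767) = 10/767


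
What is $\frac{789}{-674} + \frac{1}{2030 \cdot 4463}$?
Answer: $- \frac{1787063134}{1526591465} \approx -1.1706$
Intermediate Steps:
$\frac{789}{-674} + \frac{1}{2030 \cdot 4463} = 789 \left(- \frac{1}{674}\right) + \frac{1}{2030} \cdot \frac{1}{4463} = - \frac{789}{674} + \frac{1}{9059890} = - \frac{1787063134}{1526591465}$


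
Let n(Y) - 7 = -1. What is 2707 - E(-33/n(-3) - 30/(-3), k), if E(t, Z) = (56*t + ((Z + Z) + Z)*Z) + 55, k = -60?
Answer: -8400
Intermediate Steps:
n(Y) = 6 (n(Y) = 7 - 1 = 6)
E(t, Z) = 55 + 3*Z**2 + 56*t (E(t, Z) = (56*t + (2*Z + Z)*Z) + 55 = (56*t + (3*Z)*Z) + 55 = (56*t + 3*Z**2) + 55 = (3*Z**2 + 56*t) + 55 = 55 + 3*Z**2 + 56*t)
2707 - E(-33/n(-3) - 30/(-3), k) = 2707 - (55 + 3*(-60)**2 + 56*(-33/6 - 30/(-3))) = 2707 - (55 + 3*3600 + 56*(-33*1/6 - 30*(-1/3))) = 2707 - (55 + 10800 + 56*(-11/2 + 10)) = 2707 - (55 + 10800 + 56*(9/2)) = 2707 - (55 + 10800 + 252) = 2707 - 1*11107 = 2707 - 11107 = -8400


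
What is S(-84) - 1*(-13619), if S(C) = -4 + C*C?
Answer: 20671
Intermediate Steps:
S(C) = -4 + C²
S(-84) - 1*(-13619) = (-4 + (-84)²) - 1*(-13619) = (-4 + 7056) + 13619 = 7052 + 13619 = 20671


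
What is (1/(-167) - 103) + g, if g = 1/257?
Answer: -4420747/42919 ≈ -103.00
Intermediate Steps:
g = 1/257 ≈ 0.0038911
(1/(-167) - 103) + g = (1/(-167) - 103) + 1/257 = (-1/167 - 103) + 1/257 = -17202/167 + 1/257 = -4420747/42919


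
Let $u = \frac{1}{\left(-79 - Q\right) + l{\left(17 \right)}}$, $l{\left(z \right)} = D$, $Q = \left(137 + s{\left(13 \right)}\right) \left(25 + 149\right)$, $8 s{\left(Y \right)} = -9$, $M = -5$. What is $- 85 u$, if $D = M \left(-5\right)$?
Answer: $\frac{68}{18957} \approx 0.0035871$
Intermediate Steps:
$s{\left(Y \right)} = - \frac{9}{8}$ ($s{\left(Y \right)} = \frac{1}{8} \left(-9\right) = - \frac{9}{8}$)
$D = 25$ ($D = \left(-5\right) \left(-5\right) = 25$)
$Q = \frac{94569}{4}$ ($Q = \left(137 - \frac{9}{8}\right) \left(25 + 149\right) = \frac{1087}{8} \cdot 174 = \frac{94569}{4} \approx 23642.0$)
$l{\left(z \right)} = 25$
$u = - \frac{4}{94785}$ ($u = \frac{1}{\left(-79 - \frac{94569}{4}\right) + 25} = \frac{1}{- \frac{94885}{4} + 25} = \frac{1}{- \frac{94785}{4}} = - \frac{4}{94785} \approx -4.2201 \cdot 10^{-5}$)
$- 85 u = \left(-85\right) \left(- \frac{4}{94785}\right) = \frac{68}{18957}$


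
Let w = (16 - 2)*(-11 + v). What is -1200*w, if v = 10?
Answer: 16800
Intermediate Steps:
w = -14 (w = (16 - 2)*(-11 + 10) = 14*(-1) = -14)
-1200*w = -1200*(-14) = 16800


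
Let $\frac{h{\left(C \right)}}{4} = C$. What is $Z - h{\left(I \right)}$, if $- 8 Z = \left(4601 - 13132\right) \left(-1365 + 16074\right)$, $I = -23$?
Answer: $\frac{125483215}{8} \approx 1.5685 \cdot 10^{7}$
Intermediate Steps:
$h{\left(C \right)} = 4 C$
$Z = \frac{125482479}{8}$ ($Z = - \frac{\left(4601 - 13132\right) \left(-1365 + 16074\right)}{8} = - \frac{\left(-8531\right) 14709}{8} = \left(- \frac{1}{8}\right) \left(-125482479\right) = \frac{125482479}{8} \approx 1.5685 \cdot 10^{7}$)
$Z - h{\left(I \right)} = \frac{125482479}{8} - 4 \left(-23\right) = \frac{125482479}{8} - -92 = \frac{125482479}{8} + 92 = \frac{125483215}{8}$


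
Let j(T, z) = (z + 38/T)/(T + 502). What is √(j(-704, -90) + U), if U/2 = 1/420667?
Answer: √6232196540761222317/3738888296 ≈ 0.66770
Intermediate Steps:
j(T, z) = (z + 38/T)/(502 + T)
U = 2/420667 ≈ 4.7544e-6
√(j(-704, -90) + U) = √((38 - 704*(-90))/((-704)*(502 - 704)) + 2/420667) = √(-1/704*(38 + 63360)/(-202) + 2/420667) = √(-1/704*(-1/202)*63398 + 2/420667) = √(31699/71104 + 2/420667) = √(13334865441/29911106368) = √6232196540761222317/3738888296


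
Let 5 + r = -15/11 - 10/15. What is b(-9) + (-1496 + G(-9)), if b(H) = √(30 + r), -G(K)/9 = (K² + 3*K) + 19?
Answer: -2153 + √25014/33 ≈ -2148.2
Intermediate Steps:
G(K) = -171 - 27*K - 9*K² (G(K) = -9*((K² + 3*K) + 19) = -9*(19 + K² + 3*K) = -171 - 27*K - 9*K²)
r = -232/33 (r = -5 + (-15/11 - 10/15) = -5 + (-15*1/11 - 10*1/15) = -5 + (-15/11 - ⅔) = -5 - 67/33 = -232/33 ≈ -7.0303)
b(H) = √25014/33 (b(H) = √(30 - 232/33) = √(758/33) = √25014/33)
b(-9) + (-1496 + G(-9)) = √25014/33 + (-1496 + (-171 - 27*(-9) - 9*(-9)²)) = √25014/33 + (-1496 + (-171 + 243 - 9*81)) = √25014/33 + (-1496 + (-171 + 243 - 729)) = √25014/33 + (-1496 - 657) = √25014/33 - 2153 = -2153 + √25014/33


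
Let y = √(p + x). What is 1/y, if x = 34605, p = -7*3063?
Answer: √3291/6582 ≈ 0.0087158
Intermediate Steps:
p = -21441
y = 2*√3291 (y = √(-21441 + 34605) = √13164 = 2*√3291 ≈ 114.73)
1/y = 1/(2*√3291) = √3291/6582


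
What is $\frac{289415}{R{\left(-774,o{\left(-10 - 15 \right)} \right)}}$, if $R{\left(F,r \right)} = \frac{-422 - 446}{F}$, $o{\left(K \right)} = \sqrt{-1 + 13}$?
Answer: $\frac{16000515}{62} \approx 2.5807 \cdot 10^{5}$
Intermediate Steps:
$o{\left(K \right)} = 2 \sqrt{3}$ ($o{\left(K \right)} = \sqrt{12} = 2 \sqrt{3}$)
$R{\left(F,r \right)} = - \frac{868}{F}$ ($R{\left(F,r \right)} = \frac{-422 - 446}{F} = - \frac{868}{F}$)
$\frac{289415}{R{\left(-774,o{\left(-10 - 15 \right)} \right)}} = \frac{289415}{\left(-868\right) \frac{1}{-774}} = \frac{289415}{\left(-868\right) \left(- \frac{1}{774}\right)} = \frac{289415}{\frac{434}{387}} = 289415 \cdot \frac{387}{434} = \frac{16000515}{62}$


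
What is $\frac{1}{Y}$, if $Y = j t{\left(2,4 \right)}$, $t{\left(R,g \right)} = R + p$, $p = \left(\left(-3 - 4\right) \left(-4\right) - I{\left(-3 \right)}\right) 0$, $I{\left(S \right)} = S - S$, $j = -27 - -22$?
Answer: $- \frac{1}{10} \approx -0.1$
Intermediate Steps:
$j = -5$ ($j = -27 + 22 = -5$)
$I{\left(S \right)} = 0$
$p = 0$ ($p = \left(\left(-3 - 4\right) \left(-4\right) - 0\right) 0 = \left(\left(-7\right) \left(-4\right) + 0\right) 0 = \left(28 + 0\right) 0 = 28 \cdot 0 = 0$)
$t{\left(R,g \right)} = R$ ($t{\left(R,g \right)} = R + 0 = R$)
$Y = -10$ ($Y = \left(-5\right) 2 = -10$)
$\frac{1}{Y} = \frac{1}{-10} = - \frac{1}{10}$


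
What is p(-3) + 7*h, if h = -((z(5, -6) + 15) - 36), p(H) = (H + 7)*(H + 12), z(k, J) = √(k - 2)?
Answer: 183 - 7*√3 ≈ 170.88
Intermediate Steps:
z(k, J) = √(-2 + k)
p(H) = (7 + H)*(12 + H)
h = 21 - √3 (h = -((√(-2 + 5) + 15) - 36) = -((√3 + 15) - 36) = -((15 + √3) - 36) = -(-21 + √3) = 21 - √3 ≈ 19.268)
p(-3) + 7*h = (84 + (-3)² + 19*(-3)) + 7*(21 - √3) = (84 + 9 - 57) + (147 - 7*√3) = 36 + (147 - 7*√3) = 183 - 7*√3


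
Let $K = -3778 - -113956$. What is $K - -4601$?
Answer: $114779$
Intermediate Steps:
$K = 110178$ ($K = -3778 + 113956 = 110178$)
$K - -4601 = 110178 - -4601 = 110178 + 4601 = 114779$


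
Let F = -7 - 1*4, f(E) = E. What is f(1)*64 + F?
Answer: 53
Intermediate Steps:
F = -11 (F = -7 - 4 = -11)
f(1)*64 + F = 1*64 - 11 = 64 - 11 = 53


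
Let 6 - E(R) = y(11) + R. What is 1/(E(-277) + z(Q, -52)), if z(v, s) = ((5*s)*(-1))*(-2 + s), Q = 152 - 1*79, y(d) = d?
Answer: -1/13768 ≈ -7.2632e-5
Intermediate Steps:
Q = 73 (Q = 152 - 79 = 73)
z(v, s) = -5*s*(-2 + s) (z(v, s) = (-5*s)*(-2 + s) = -5*s*(-2 + s))
E(R) = -5 - R (E(R) = 6 - (11 + R) = 6 + (-11 - R) = -5 - R)
1/(E(-277) + z(Q, -52)) = 1/((-5 - 1*(-277)) + 5*(-52)*(2 - 1*(-52))) = 1/((-5 + 277) + 5*(-52)*(2 + 52)) = 1/(272 + 5*(-52)*54) = 1/(272 - 14040) = 1/(-13768) = -1/13768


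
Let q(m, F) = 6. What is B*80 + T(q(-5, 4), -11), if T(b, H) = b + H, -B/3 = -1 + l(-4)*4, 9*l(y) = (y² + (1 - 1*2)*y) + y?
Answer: -4415/3 ≈ -1471.7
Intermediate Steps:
l(y) = y²/9 (l(y) = ((y² + (1 - 1*2)*y) + y)/9 = ((y² + (1 - 2)*y) + y)/9 = ((y² - y) + y)/9 = y²/9)
B = -55/3 (B = -3*(-1 + ((⅑)*(-4)²)*4) = -3*(-1 + ((⅑)*16)*4) = -3*(-1 + (16/9)*4) = -3*(-1 + 64/9) = -3*55/9 = -55/3 ≈ -18.333)
T(b, H) = H + b
B*80 + T(q(-5, 4), -11) = -55/3*80 + (-11 + 6) = -4400/3 - 5 = -4415/3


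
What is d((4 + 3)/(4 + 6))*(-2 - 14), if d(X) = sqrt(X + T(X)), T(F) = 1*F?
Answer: -16*sqrt(35)/5 ≈ -18.931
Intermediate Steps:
T(F) = F
d(X) = sqrt(2)*sqrt(X) (d(X) = sqrt(X + X) = sqrt(2*X) = sqrt(2)*sqrt(X))
d((4 + 3)/(4 + 6))*(-2 - 14) = (sqrt(2)*sqrt((4 + 3)/(4 + 6)))*(-2 - 14) = (sqrt(2)*sqrt(7/10))*(-16) = (sqrt(2)*(sqrt(70)/10))*(-16) = (sqrt(35)/5)*(-16) = -16*sqrt(35)/5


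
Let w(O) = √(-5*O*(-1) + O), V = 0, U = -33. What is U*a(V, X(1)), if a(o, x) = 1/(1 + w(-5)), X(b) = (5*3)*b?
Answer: 33*I/(√30 - I) ≈ -1.0645 + 5.8306*I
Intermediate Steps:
X(b) = 15*b
w(O) = √6*√O (w(O) = √(5*O + O) = √(6*O) = √6*√O)
a(o, x) = 1/(1 + I*√30) (a(o, x) = 1/(1 + √6*√(-5)) = 1/(1 + √6*(I*√5)) = 1/(1 + I*√30))
U*a(V, X(1)) = -33*(1/31 - I*√30/31) = -33/31 + 33*I*√30/31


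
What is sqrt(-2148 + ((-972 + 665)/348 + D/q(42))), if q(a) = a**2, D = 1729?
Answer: I*sqrt(796616051)/609 ≈ 46.345*I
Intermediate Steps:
sqrt(-2148 + ((-972 + 665)/348 + D/q(42))) = sqrt(-2148 + ((-972 + 665)/348 + 1729/(42**2))) = sqrt(-2148 + (-307*1/348 + 1729/1764)) = sqrt(-2148 + (-307/348 + 1729*(1/1764))) = sqrt(-2148 + (-307/348 + 247/252)) = sqrt(-2148 + 179/1827) = sqrt(-3924217/1827) = I*sqrt(796616051)/609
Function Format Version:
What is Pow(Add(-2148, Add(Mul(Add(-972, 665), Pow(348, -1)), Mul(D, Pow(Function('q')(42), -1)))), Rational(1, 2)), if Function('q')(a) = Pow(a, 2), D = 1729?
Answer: Mul(Rational(1, 609), I, Pow(796616051, Rational(1, 2))) ≈ Mul(46.345, I)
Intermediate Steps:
Pow(Add(-2148, Add(Mul(Add(-972, 665), Pow(348, -1)), Mul(D, Pow(Function('q')(42), -1)))), Rational(1, 2)) = Pow(Add(-2148, Add(Mul(Add(-972, 665), Pow(348, -1)), Mul(1729, Pow(Pow(42, 2), -1)))), Rational(1, 2)) = Pow(Add(-2148, Add(Mul(-307, Rational(1, 348)), Mul(1729, Pow(1764, -1)))), Rational(1, 2)) = Pow(Add(-2148, Add(Rational(-307, 348), Mul(1729, Rational(1, 1764)))), Rational(1, 2)) = Pow(Add(-2148, Add(Rational(-307, 348), Rational(247, 252))), Rational(1, 2)) = Pow(Add(-2148, Rational(179, 1827)), Rational(1, 2)) = Pow(Rational(-3924217, 1827), Rational(1, 2)) = Mul(Rational(1, 609), I, Pow(796616051, Rational(1, 2)))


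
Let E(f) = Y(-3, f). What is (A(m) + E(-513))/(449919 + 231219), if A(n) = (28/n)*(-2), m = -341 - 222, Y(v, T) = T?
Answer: -288763/383480694 ≈ -0.00075301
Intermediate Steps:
m = -563
E(f) = f
A(n) = -56/n
(A(m) + E(-513))/(449919 + 231219) = (-56/(-563) - 513)/(449919 + 231219) = (-56*(-1/563) - 513)/681138 = (56/563 - 513)*(1/681138) = -288763/563*1/681138 = -288763/383480694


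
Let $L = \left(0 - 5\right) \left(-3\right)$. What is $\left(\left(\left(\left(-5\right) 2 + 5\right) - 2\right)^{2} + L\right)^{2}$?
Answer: $4096$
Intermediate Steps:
$L = 15$ ($L = \left(-5\right) \left(-3\right) = 15$)
$\left(\left(\left(\left(-5\right) 2 + 5\right) - 2\right)^{2} + L\right)^{2} = \left(\left(\left(\left(-5\right) 2 + 5\right) - 2\right)^{2} + 15\right)^{2} = \left(\left(\left(-10 + 5\right) - 2\right)^{2} + 15\right)^{2} = \left(\left(-5 - 2\right)^{2} + 15\right)^{2} = \left(\left(-7\right)^{2} + 15\right)^{2} = \left(49 + 15\right)^{2} = 64^{2} = 4096$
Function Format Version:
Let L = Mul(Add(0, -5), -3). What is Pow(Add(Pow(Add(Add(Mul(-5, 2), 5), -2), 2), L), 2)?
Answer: 4096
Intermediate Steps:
L = 15 (L = Mul(-5, -3) = 15)
Pow(Add(Pow(Add(Add(Mul(-5, 2), 5), -2), 2), L), 2) = Pow(Add(Pow(Add(Add(Mul(-5, 2), 5), -2), 2), 15), 2) = Pow(Add(Pow(Add(Add(-10, 5), -2), 2), 15), 2) = Pow(Add(Pow(Add(-5, -2), 2), 15), 2) = Pow(Add(Pow(-7, 2), 15), 2) = Pow(Add(49, 15), 2) = Pow(64, 2) = 4096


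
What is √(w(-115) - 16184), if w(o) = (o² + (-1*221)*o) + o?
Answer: √22341 ≈ 149.47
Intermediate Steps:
w(o) = o² - 220*o (w(o) = (o² - 221*o) + o = o² - 220*o)
√(w(-115) - 16184) = √(-115*(-220 - 115) - 16184) = √(-115*(-335) - 16184) = √(38525 - 16184) = √22341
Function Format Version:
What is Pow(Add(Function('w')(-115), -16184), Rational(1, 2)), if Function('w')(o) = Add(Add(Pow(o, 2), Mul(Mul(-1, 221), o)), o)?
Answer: Pow(22341, Rational(1, 2)) ≈ 149.47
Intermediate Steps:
Function('w')(o) = Add(Pow(o, 2), Mul(-220, o)) (Function('w')(o) = Add(Add(Pow(o, 2), Mul(-221, o)), o) = Add(Pow(o, 2), Mul(-220, o)))
Pow(Add(Function('w')(-115), -16184), Rational(1, 2)) = Pow(Add(Mul(-115, Add(-220, -115)), -16184), Rational(1, 2)) = Pow(Add(Mul(-115, -335), -16184), Rational(1, 2)) = Pow(Add(38525, -16184), Rational(1, 2)) = Pow(22341, Rational(1, 2))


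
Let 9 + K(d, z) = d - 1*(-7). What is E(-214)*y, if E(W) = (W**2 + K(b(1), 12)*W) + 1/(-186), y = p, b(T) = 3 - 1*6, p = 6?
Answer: 8717075/31 ≈ 2.8120e+5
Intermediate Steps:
b(T) = -3 (b(T) = 3 - 6 = -3)
y = 6
K(d, z) = -2 + d (K(d, z) = -9 + (d - 1*(-7)) = -9 + (d + 7) = -9 + (7 + d) = -2 + d)
E(W) = -1/186 + W**2 - 5*W (E(W) = (W**2 + (-2 - 3)*W) + 1/(-186) = (W**2 - 5*W) - 1/186 = -1/186 + W**2 - 5*W)
E(-214)*y = (-1/186 + (-214)**2 - 5*(-214))*6 = (-1/186 + 45796 + 1070)*6 = (8717075/186)*6 = 8717075/31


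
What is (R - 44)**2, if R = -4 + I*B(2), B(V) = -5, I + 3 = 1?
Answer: 1444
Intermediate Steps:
I = -2 (I = -3 + 1 = -2)
R = 6 (R = -4 - 2*(-5) = -4 + 10 = 6)
(R - 44)**2 = (6 - 44)**2 = (-38)**2 = 1444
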